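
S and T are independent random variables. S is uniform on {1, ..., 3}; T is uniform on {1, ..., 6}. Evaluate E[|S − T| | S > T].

P(S > T) = 1/6.
Summing |S−T|·P(x,y) over outcomes with S > T gives 2/9.
E[|S − T| | S > T] = (2/9) / (1/6) = 4/3.

4/3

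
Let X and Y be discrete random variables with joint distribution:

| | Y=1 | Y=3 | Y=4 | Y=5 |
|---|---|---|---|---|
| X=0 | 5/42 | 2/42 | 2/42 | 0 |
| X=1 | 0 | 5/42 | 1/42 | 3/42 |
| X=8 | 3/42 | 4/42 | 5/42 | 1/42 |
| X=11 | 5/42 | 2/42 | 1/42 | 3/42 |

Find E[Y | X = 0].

19/9

P(X = 0) = 3/14.
Σ Y·P over the event = 1·(5/42) + 3·(2/42) + 4·(2/42) = 19/42.
E[Y | X = 0] = (19/42) / (3/14) = 19/9.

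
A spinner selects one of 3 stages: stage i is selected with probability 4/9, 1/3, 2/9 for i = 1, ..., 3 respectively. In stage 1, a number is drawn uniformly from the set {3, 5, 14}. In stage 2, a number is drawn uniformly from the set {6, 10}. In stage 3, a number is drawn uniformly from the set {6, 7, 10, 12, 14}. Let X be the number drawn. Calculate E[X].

E[X | stage 1] = (3+5+14)/3 = 22/3.
E[X | stage 2] = (6+10)/2 = 8.
E[X | stage 3] = (6+7+10+12+14)/5 = 49/5.
By the law of total expectation,
E[X] = (4/9)·(22/3) + (1/3)·(8) + (2/9)·(49/5) = 1094/135.

1094/135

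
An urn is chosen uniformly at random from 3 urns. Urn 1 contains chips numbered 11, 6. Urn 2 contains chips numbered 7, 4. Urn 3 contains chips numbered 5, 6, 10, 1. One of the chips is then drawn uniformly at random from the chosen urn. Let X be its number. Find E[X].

13/2

E[X | urn 1] = (11+6)/2 = 17/2.
E[X | urn 2] = (7+4)/2 = 11/2.
E[X | urn 3] = (5+6+10+1)/4 = 11/2.
E[X] = (1/3)·(17/2) + (1/3)·(11/2) + (1/3)·(11/2) = 13/2.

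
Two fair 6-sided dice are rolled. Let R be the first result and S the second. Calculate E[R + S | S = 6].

Outcomes with S = 6: (1,6), (2,6), (3,6), (4,6), (5,6), (6,6), each with probability 1/36.
E[R + S | S = 6] = (7 + 8 + 9 + 10 + 11 + 12) / 6 = 19/2.

19/2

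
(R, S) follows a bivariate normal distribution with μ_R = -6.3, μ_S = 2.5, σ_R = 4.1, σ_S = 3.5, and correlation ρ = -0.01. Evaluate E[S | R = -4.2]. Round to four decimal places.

The regression of S on R has slope ρ·σ_S/σ_R and passes through (μ_R, μ_S).
E[S | R=-4.2] = 2.5 + (-0.01)·(3.5/4.1)·(-4.2 − (-6.3)) = 2.5 + (-0.0085366)·(2.1) = 2.4821.

2.4821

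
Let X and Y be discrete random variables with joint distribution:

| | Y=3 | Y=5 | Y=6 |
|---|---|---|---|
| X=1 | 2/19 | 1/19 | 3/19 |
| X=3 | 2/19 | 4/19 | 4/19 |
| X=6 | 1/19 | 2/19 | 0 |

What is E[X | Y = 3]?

14/5

P(Y = 3) = 5/19.
Σ X·P over the event = 1·(2/19) + 3·(2/19) + 6·(1/19) = 14/19.
E[X | Y = 3] = (14/19) / (5/19) = 14/5.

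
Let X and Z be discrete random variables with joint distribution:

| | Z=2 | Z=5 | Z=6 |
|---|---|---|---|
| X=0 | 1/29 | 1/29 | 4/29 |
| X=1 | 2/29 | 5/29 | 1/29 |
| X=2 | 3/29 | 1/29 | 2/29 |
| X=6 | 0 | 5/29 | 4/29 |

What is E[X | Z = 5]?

P(Z = 5) = 12/29.
Σ X·P over the event = 0·(1/29) + 1·(5/29) + 2·(1/29) + 6·(5/29) = 37/29.
E[X | Z = 5] = (37/29) / (12/29) = 37/12.

37/12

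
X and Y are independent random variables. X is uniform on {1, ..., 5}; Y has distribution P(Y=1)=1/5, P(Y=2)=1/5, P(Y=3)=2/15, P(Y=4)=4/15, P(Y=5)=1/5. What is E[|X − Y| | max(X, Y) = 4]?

41/24

P(max(X, Y) = 4) = 8/25.
Summing |X−Y|·P(x,y) over outcomes with max(X, Y) = 4 gives 41/75.
E[|X − Y| | max(X, Y) = 4] = (41/75) / (8/25) = 41/24.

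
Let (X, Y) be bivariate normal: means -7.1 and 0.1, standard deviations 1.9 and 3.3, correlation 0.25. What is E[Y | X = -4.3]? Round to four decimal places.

1.3158

E[Y | X=x] = μ_Y + ρ(σ_Y/σ_X)(x − μ_X) for jointly normal variables.
E[Y | X=-4.3] = 0.1 + (0.25)·(3.3/1.9)·(-4.3 − (-7.1)) = 0.1 + (0.43421)·(2.8) = 1.3158.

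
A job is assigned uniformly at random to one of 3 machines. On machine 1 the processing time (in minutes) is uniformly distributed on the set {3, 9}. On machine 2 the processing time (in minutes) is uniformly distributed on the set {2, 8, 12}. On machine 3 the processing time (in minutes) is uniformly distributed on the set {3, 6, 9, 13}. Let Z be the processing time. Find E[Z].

253/36

E[Z | machine 1] = (3+9)/2 = 6.
E[Z | machine 2] = (2+8+12)/3 = 22/3.
E[Z | machine 3] = (3+6+9+13)/4 = 31/4.
By the law of total expectation,
E[Z] = (1/3)·(6) + (1/3)·(22/3) + (1/3)·(31/4) = 253/36.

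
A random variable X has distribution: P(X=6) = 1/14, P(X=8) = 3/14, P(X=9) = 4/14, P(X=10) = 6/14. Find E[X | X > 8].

48/5

P(X > 8) = 5/7.
Σ over the event: 9·2/7 + 10·3/7 = 48/7.
E[X | X > 8] = (48/7) / (5/7) = 48/5.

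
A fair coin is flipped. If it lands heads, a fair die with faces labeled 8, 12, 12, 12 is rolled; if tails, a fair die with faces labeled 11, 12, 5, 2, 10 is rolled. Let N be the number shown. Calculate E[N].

19/2

E[N | heads] = (8+12+12+12)/4 = 11.
E[N | tails] = (11+12+5+2+10)/5 = 8.
E[N] = (1/2)·(11) + (1/2)·(8) = 19/2.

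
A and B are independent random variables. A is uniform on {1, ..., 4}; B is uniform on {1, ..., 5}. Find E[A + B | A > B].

P(A > B) = 3/10.
Summing (A+B)·P(x,y) over outcomes with A > B gives 3/2.
E[A + B | A > B] = (3/2) / (3/10) = 5.

5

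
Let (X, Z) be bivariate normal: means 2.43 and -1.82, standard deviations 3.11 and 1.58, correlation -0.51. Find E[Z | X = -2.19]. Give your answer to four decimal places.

-0.6230

E[Z | X=x] = μ_Z + ρ(σ_Z/σ_X)(x − μ_X) for jointly normal variables.
E[Z | X=-2.19] = -1.82 + (-0.51)·(1.58/3.11)·(-2.19 − (2.43)) = -1.82 + (-0.2591)·(-4.62) = -0.6230.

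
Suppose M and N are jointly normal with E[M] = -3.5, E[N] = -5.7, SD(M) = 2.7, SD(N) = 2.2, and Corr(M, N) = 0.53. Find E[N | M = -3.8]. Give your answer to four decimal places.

The regression of N on M has slope ρ·σ_N/σ_M and passes through (μ_M, μ_N).
E[N | M=-3.8] = -5.7 + (0.53)·(2.2/2.7)·(-3.8 − (-3.5)) = -5.7 + (0.43185)·(-0.3) = -5.8296.

-5.8296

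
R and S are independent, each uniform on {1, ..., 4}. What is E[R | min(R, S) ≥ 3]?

Outcomes with min(R, S) ≥ 3: (3,3), (3,4), (4,3), (4,4), each with probability 1/16.
E[R | min(R, S) ≥ 3] = (3 + 3 + 4 + 4) / 4 = 7/2.

7/2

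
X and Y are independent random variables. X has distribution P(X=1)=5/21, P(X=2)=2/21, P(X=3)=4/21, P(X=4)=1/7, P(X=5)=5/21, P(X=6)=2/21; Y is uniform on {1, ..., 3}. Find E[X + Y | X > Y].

249/40

P(X > Y) = 40/63.
Summing (X+Y)·P(x,y) over outcomes with X > Y gives 83/21.
E[X + Y | X > Y] = (83/21) / (40/63) = 249/40.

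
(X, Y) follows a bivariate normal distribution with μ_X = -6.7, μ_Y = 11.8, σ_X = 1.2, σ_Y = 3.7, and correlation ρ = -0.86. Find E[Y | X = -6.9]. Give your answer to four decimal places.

For a bivariate normal, E[Y | X=x] = μ_Y + ρ·(σ_Y/σ_X)·(x − μ_X).
E[Y | X=-6.9] = 11.8 + (-0.86)·(3.7/1.2)·(-6.9 − (-6.7)) = 11.8 + (-2.6517)·(-0.2) = 12.3303.

12.3303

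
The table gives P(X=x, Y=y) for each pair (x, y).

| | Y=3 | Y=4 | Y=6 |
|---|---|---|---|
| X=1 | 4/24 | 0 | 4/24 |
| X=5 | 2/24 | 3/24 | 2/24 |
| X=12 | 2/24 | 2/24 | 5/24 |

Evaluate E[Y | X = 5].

30/7

P(X = 5) = 7/24.
Summing Y·P(X=x,Y=y) over the conditioning event gives 5/4.
E[Y | X = 5] = (5/4) / (7/24) = 30/7.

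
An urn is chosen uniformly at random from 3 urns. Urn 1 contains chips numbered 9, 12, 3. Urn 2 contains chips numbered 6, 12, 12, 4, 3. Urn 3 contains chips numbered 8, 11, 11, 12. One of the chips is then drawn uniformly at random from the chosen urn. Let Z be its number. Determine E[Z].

E[Z | urn 1] = (9+12+3)/3 = 8.
E[Z | urn 2] = (6+12+12+4+3)/5 = 37/5.
E[Z | urn 3] = (8+11+11+12)/4 = 21/2.
By the law of total expectation,
E[Z] = (1/3)·(8) + (1/3)·(37/5) + (1/3)·(21/2) = 259/30.

259/30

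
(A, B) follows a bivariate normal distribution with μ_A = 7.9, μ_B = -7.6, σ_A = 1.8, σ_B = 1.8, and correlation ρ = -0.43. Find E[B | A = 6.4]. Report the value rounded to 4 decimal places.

E[B | A=x] = μ_B + ρ(σ_B/σ_A)(x − μ_A) for jointly normal variables.
E[B | A=6.4] = -7.6 + (-0.43)·(1.8/1.8)·(6.4 − (7.9)) = -7.6 + (-0.43)·(-1.5) = -6.9550.

-6.9550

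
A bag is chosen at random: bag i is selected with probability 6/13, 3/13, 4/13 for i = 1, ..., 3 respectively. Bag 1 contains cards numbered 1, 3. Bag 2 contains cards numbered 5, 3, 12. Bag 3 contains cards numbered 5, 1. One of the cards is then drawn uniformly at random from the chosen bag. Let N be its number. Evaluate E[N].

E[N | bag 1] = (1+3)/2 = 2.
E[N | bag 2] = (5+3+12)/3 = 20/3.
E[N | bag 3] = (5+1)/2 = 3.
By the law of total expectation,
E[N] = (6/13)·(2) + (3/13)·(20/3) + (4/13)·(3) = 44/13.

44/13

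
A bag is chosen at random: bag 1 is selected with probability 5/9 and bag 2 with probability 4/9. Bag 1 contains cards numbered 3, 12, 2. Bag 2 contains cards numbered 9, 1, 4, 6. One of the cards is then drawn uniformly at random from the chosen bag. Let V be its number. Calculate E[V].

E[V | bag 1] = (3+12+2)/3 = 17/3.
E[V | bag 2] = (9+1+4+6)/4 = 5.
By the law of total expectation,
E[V] = (5/9)·(17/3) + (4/9)·(5) = 145/27.

145/27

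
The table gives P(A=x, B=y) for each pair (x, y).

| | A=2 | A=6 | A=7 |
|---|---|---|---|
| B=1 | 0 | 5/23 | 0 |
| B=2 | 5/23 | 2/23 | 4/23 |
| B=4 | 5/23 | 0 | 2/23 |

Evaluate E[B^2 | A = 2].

P(A = 2) = 10/23.
Σ B^2·P over the event = 4·(5/23) + 16·(5/23) = 100/23.
E[B^2 | A = 2] = (100/23) / (10/23) = 10.

10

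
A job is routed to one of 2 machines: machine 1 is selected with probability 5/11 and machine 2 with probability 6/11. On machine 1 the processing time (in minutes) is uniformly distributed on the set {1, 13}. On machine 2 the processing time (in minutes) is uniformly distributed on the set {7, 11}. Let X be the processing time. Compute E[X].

89/11

E[X | machine 1] = (1+13)/2 = 7.
E[X | machine 2] = (7+11)/2 = 9.
By the law of total expectation,
E[X] = (5/11)·(7) + (6/11)·(9) = 89/11.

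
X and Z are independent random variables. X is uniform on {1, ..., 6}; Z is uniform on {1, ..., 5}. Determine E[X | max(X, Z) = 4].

P(max(X, Z) = 4) = 7/30.
Summing X·P(x,y) over outcomes with max(X, Z) = 4 gives 11/15.
E[X | max(X, Z) = 4] = (11/15) / (7/30) = 22/7.

22/7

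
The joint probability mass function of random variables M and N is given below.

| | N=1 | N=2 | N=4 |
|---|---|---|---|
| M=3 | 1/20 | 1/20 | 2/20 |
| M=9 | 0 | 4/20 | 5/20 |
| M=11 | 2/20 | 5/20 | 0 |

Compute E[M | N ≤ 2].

P(N ≤ 2) = 13/20.
Σ M·P over the event = 3·(1/20) + 3·(1/20) + 9·(4/20) + 11·(2/20) + 11·(5/20) = 119/20.
E[M | N ≤ 2] = (119/20) / (13/20) = 119/13.

119/13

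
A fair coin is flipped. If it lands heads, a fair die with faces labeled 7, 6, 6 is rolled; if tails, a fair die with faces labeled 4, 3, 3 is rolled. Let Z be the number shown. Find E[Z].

29/6

E[Z | heads] = (7+6+6)/3 = 19/3.
E[Z | tails] = (4+3+3)/3 = 10/3.
E[Z] = (1/2)·(19/3) + (1/2)·(10/3) = 29/6.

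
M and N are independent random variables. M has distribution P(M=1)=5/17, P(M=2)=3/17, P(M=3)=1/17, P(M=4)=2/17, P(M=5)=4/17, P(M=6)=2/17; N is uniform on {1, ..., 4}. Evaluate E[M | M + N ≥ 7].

P(M + N ≥ 7) = 25/68.
Summing M·P(x,y) over outcomes with M + N ≥ 7 gives 127/68.
E[M | M + N ≥ 7] = (127/68) / (25/68) = 127/25.

127/25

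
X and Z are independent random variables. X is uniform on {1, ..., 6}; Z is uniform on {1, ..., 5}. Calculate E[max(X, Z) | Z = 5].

31/6

P(Z = 5) = 1/5.
Summing max(X,Z)·P(x,y) over outcomes with Z = 5 gives 31/30.
E[max(X, Z) | Z = 5] = (31/30) / (1/5) = 31/6.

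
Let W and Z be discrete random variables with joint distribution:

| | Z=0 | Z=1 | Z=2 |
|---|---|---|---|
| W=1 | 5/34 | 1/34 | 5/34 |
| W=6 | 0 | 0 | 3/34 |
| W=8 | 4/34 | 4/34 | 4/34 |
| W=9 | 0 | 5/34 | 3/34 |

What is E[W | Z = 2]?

P(Z = 2) = 15/34.
Σ W·P over the event = 1·(5/34) + 6·(3/34) + 8·(4/34) + 9·(3/34) = 41/17.
E[W | Z = 2] = (41/17) / (15/34) = 82/15.

82/15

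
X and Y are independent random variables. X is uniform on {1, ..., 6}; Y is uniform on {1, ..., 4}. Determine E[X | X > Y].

P(X > Y) = 7/12.
Summing X·P(x,y) over outcomes with X > Y gives 8/3.
E[X | X > Y] = (8/3) / (7/12) = 32/7.

32/7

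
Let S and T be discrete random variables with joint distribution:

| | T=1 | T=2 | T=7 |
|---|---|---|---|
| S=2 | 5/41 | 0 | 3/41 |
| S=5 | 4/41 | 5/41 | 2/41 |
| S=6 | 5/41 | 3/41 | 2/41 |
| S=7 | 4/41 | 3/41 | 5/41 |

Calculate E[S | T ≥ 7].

P(T ≥ 7) = 12/41.
Summing S·P(S=x,T=y) over the conditioning event gives 63/41.
E[S | T ≥ 7] = (63/41) / (12/41) = 21/4.

21/4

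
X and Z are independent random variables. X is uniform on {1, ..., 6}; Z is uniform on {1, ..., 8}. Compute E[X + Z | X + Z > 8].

32/3

P(X + Z > 8) = 7/16.
Summing (X+Z)·P(x,y) over outcomes with X + Z > 8 gives 14/3.
E[X + Z | X + Z > 8] = (14/3) / (7/16) = 32/3.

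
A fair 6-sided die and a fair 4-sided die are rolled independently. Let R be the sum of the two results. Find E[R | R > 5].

P(R > 5) = 7/12.
Σ over the event: 6·1/6 + 7·1/6 + 8·1/8 + 9·1/12 + 10·1/24 = 13/3.
E[R | R > 5] = (13/3) / (7/12) = 52/7.

52/7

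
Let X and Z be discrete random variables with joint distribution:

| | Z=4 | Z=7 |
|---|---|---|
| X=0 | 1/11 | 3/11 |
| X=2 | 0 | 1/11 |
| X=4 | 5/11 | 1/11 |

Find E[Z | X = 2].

P(X = 2) = 1/11.
Σ Z·P over the event = 7·(1/11) = 7/11.
E[Z | X = 2] = (7/11) / (1/11) = 7.

7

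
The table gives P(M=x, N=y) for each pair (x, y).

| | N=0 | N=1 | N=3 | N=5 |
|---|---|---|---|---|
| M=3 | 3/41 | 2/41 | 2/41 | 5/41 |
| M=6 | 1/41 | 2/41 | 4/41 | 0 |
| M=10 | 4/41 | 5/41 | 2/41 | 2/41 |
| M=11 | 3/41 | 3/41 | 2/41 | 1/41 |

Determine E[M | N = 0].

8

P(N = 0) = 11/41.
Σ M·P over the event = 3·(3/41) + 6·(1/41) + 10·(4/41) + 11·(3/41) = 88/41.
E[M | N = 0] = (88/41) / (11/41) = 8.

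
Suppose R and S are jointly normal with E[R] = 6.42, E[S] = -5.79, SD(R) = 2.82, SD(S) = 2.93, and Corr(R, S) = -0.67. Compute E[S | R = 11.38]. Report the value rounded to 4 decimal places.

-9.2428

The regression of S on R has slope ρ·σ_S/σ_R and passes through (μ_R, μ_S).
E[S | R=11.38] = -5.79 + (-0.67)·(2.93/2.82)·(11.38 − (6.42)) = -5.79 + (-0.69613)·(4.96) = -9.2428.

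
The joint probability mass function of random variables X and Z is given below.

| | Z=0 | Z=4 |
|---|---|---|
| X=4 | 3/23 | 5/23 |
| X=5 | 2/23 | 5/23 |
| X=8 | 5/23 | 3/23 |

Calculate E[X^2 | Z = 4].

P(Z = 4) = 13/23.
Σ X^2·P over the event = 16·(5/23) + 25·(5/23) + 64·(3/23) = 397/23.
E[X^2 | Z = 4] = (397/23) / (13/23) = 397/13.

397/13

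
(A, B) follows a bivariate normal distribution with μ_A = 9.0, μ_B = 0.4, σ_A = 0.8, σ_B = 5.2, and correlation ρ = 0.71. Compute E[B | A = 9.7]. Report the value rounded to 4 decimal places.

3.6305

For a bivariate normal, E[B | A=x] = μ_B + ρ·(σ_B/σ_A)·(x − μ_A).
E[B | A=9.7] = 0.4 + (0.71)·(5.2/0.8)·(9.7 − (9.0)) = 0.4 + (4.615)·(0.7) = 3.6305.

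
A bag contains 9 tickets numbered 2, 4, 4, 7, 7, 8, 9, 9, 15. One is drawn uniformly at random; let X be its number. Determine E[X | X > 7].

P(X > 7) = 4/9.
Σ over the event: 8·1/9 + 9·2/9 + 15·1/9 = 41/9.
E[X | X > 7] = (41/9) / (4/9) = 41/4.

41/4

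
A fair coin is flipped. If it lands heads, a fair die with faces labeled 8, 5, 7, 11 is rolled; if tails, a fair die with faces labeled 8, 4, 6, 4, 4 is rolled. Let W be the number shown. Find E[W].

E[W | heads] = (8+5+7+11)/4 = 31/4.
E[W | tails] = (8+4+6+4+4)/5 = 26/5.
By the law of total expectation,
E[W] = (1/2)·(31/4) + (1/2)·(26/5) = 259/40.

259/40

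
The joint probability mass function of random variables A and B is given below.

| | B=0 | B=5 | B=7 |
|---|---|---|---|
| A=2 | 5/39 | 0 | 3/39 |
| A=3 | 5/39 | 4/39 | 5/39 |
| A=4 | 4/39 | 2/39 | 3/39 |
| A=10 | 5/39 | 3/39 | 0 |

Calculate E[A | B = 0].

P(B = 0) = 19/39.
Σ A·P over the event = 2·(5/39) + 3·(5/39) + 4·(4/39) + 10·(5/39) = 7/3.
E[A | B = 0] = (7/3) / (19/39) = 91/19.

91/19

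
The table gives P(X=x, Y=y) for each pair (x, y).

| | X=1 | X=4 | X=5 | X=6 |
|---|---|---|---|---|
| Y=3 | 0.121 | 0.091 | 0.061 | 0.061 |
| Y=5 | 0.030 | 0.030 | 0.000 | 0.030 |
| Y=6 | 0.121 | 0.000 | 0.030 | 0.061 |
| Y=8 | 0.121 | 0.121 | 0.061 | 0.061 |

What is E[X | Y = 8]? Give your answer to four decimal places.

P(Y = 8) = 0.364.
Σ X·P over the event = 1·(0.121) + 4·(0.121) + 5·(0.061) + 6·(0.061) = 1.276.
E[X | Y = 8] = (1.276) / (0.364) = 3.5055.

3.5055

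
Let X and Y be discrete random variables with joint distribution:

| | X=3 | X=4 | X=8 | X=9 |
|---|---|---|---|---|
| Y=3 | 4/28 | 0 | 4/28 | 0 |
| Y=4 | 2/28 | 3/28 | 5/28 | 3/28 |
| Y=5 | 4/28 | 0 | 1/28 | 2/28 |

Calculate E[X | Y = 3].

P(Y = 3) = 2/7.
Σ X·P over the event = 3·(4/28) + 8·(4/28) = 11/7.
E[X | Y = 3] = (11/7) / (2/7) = 11/2.

11/2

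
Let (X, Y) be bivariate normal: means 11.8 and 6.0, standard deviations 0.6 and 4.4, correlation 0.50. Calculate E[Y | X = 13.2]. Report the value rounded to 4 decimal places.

11.1333

For a bivariate normal, E[Y | X=x] = μ_Y + ρ·(σ_Y/σ_X)·(x − μ_X).
E[Y | X=13.2] = 6.0 + (0.50)·(4.4/0.6)·(13.2 − (11.8)) = 6.0 + (3.66667)·(1.4) = 11.1333.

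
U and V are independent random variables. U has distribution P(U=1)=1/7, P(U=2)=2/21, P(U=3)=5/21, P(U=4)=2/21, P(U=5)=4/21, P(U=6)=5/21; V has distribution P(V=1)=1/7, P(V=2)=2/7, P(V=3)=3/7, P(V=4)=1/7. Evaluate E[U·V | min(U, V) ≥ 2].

1309/108

P(min(U, V) ≥ 2) = 36/49.
Summing UV·P(x,y) over outcomes with min(U, V) ≥ 2 gives 187/21.
E[U·V | min(U, V) ≥ 2] = (187/21) / (36/49) = 1309/108.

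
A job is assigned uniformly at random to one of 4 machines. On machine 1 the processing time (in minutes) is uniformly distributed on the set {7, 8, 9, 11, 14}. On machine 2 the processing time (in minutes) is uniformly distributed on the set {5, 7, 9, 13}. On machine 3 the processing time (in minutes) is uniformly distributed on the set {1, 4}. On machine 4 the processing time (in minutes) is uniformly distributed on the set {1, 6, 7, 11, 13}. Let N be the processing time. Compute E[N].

E[N | machine 1] = (7+8+9+11+14)/5 = 49/5.
E[N | machine 2] = (5+7+9+13)/4 = 17/2.
E[N | machine 3] = (1+4)/2 = 5/2.
E[N | machine 4] = (1+6+7+11+13)/5 = 38/5.
E[N] = (1/4)·(49/5) + (1/4)·(17/2) + (1/4)·(5/2) + (1/4)·(38/5) = 71/10.

71/10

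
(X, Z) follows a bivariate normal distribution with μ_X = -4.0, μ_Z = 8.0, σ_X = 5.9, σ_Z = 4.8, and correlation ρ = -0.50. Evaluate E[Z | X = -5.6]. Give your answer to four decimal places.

8.6508

For a bivariate normal, E[Z | X=x] = μ_Z + ρ·(σ_Z/σ_X)·(x − μ_X).
E[Z | X=-5.6] = 8.0 + (-0.50)·(4.8/5.9)·(-5.6 − (-4.0)) = 8.0 + (-0.40678)·(-1.6) = 8.6508.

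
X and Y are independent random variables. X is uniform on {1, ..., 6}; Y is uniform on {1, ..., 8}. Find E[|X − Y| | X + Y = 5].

2

Outcomes with X + Y = 5: (1,4), (2,3), (3,2), (4,1), each with probability 1/48.
E[|X − Y| | X + Y = 5] = (3 + 1 + 1 + 3) / 4 = 2.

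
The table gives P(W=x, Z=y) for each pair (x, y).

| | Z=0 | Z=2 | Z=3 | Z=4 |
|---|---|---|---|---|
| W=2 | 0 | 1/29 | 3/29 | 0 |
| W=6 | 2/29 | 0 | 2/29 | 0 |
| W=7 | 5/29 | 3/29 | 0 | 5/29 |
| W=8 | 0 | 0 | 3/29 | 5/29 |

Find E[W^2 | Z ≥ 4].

P(Z ≥ 4) = 10/29.
Σ W^2·P over the event = 49·(5/29) + 64·(5/29) = 565/29.
E[W^2 | Z ≥ 4] = (565/29) / (10/29) = 113/2.

113/2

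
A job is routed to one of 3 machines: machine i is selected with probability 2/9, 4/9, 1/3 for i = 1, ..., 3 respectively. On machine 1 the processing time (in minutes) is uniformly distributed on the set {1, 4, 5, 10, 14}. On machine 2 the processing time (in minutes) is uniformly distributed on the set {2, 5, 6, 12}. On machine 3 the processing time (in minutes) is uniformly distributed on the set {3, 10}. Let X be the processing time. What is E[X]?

581/90

E[X | machine 1] = (1+4+5+10+14)/5 = 34/5.
E[X | machine 2] = (2+5+6+12)/4 = 25/4.
E[X | machine 3] = (3+10)/2 = 13/2.
E[X] = (2/9)·(34/5) + (4/9)·(25/4) + (1/3)·(13/2) = 581/90.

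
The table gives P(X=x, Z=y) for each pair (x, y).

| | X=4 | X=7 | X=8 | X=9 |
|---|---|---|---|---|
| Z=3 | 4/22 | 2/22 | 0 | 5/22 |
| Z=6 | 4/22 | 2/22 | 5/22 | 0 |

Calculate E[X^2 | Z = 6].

482/11

P(Z = 6) = 1/2.
Σ X^2·P over the event = 16·(4/22) + 49·(2/22) + 64·(5/22) = 241/11.
E[X^2 | Z = 6] = (241/11) / (1/2) = 482/11.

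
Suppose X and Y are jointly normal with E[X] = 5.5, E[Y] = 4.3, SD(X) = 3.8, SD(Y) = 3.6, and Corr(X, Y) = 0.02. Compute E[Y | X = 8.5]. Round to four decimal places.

4.3568

E[Y | X=x] = μ_Y + ρ(σ_Y/σ_X)(x − μ_X) for jointly normal variables.
E[Y | X=8.5] = 4.3 + (0.02)·(3.6/3.8)·(8.5 − (5.5)) = 4.3 + (0.018947)·(3) = 4.3568.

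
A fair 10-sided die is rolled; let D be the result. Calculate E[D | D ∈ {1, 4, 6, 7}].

P(D ∈ {1, 4, 6, 7}) = 2/5.
Σ over the event: 1·1/10 + 4·1/10 + 6·1/10 + 7·1/10 = 9/5.
E[D | D ∈ {1, 4, 6, 7}] = (9/5) / (2/5) = 9/2.

9/2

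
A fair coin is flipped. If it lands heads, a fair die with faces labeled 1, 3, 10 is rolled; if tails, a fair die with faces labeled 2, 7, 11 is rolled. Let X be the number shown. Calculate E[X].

17/3

E[X | heads] = (1+3+10)/3 = 14/3.
E[X | tails] = (2+7+11)/3 = 20/3.
E[X] = (1/2)·(14/3) + (1/2)·(20/3) = 17/3.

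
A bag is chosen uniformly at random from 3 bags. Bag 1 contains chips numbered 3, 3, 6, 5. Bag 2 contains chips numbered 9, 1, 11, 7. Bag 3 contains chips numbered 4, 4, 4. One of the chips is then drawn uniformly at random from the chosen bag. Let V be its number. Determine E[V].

61/12

E[V | bag 1] = (3+3+6+5)/4 = 17/4.
E[V | bag 2] = (9+1+11+7)/4 = 7.
E[V | bag 3] = (4+4+4)/3 = 4.
E[V] = (1/3)·(17/4) + (1/3)·(7) + (1/3)·(4) = 61/12.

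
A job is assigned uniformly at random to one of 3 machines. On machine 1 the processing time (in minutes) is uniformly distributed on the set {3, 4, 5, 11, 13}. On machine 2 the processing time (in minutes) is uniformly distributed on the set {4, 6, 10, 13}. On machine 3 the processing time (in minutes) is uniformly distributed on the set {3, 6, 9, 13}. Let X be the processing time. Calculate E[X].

116/15

E[X | machine 1] = (3+4+5+11+13)/5 = 36/5.
E[X | machine 2] = (4+6+10+13)/4 = 33/4.
E[X | machine 3] = (3+6+9+13)/4 = 31/4.
By the law of total expectation,
E[X] = (1/3)·(36/5) + (1/3)·(33/4) + (1/3)·(31/4) = 116/15.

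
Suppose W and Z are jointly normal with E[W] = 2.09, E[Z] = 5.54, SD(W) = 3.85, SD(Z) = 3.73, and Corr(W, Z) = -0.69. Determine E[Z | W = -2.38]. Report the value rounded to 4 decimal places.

8.5282

For a bivariate normal, E[Z | W=x] = μ_Z + ρ·(σ_Z/σ_W)·(x − μ_W).
E[Z | W=-2.38] = 5.54 + (-0.69)·(3.73/3.85)·(-2.38 − (2.09)) = 5.54 + (-0.66849)·(-4.47) = 8.5282.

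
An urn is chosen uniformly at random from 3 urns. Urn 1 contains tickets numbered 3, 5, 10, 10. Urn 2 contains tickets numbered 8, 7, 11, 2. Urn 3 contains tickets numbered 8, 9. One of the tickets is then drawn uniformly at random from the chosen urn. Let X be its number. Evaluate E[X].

15/2

E[X | urn 1] = (3+5+10+10)/4 = 7.
E[X | urn 2] = (8+7+11+2)/4 = 7.
E[X | urn 3] = (8+9)/2 = 17/2.
By the law of total expectation,
E[X] = (1/3)·(7) + (1/3)·(7) + (1/3)·(17/2) = 15/2.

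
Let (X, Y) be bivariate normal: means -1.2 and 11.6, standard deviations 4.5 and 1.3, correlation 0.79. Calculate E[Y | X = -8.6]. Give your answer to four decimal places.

9.9112

For a bivariate normal, E[Y | X=x] = μ_Y + ρ·(σ_Y/σ_X)·(x − μ_X).
E[Y | X=-8.6] = 11.6 + (0.79)·(1.3/4.5)·(-8.6 − (-1.2)) = 11.6 + (0.22822)·(-7.4) = 9.9112.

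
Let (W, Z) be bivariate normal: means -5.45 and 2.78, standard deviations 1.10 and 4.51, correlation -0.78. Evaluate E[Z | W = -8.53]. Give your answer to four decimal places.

E[Z | W=x] = μ_Z + ρ(σ_Z/σ_W)(x − μ_W) for jointly normal variables.
E[Z | W=-8.53] = 2.78 + (-0.78)·(4.51/1.10)·(-8.53 − (-5.45)) = 2.78 + (-3.198)·(-3.08) = 12.6298.

12.6298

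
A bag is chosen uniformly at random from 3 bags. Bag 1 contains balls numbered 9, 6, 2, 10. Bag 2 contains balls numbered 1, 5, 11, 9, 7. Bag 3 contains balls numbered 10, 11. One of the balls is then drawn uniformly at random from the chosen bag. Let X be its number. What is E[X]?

E[X | bag 1] = (9+6+2+10)/4 = 27/4.
E[X | bag 2] = (1+5+11+9+7)/5 = 33/5.
E[X | bag 3] = (10+11)/2 = 21/2.
By the law of total expectation,
E[X] = (1/3)·(27/4) + (1/3)·(33/5) + (1/3)·(21/2) = 159/20.

159/20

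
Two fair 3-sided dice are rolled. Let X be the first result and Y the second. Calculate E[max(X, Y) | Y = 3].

3

Outcomes with Y = 3: (1,3), (2,3), (3,3), each with probability 1/9.
E[max(X, Y) | Y = 3] = (3 + 3 + 3) / 3 = 3.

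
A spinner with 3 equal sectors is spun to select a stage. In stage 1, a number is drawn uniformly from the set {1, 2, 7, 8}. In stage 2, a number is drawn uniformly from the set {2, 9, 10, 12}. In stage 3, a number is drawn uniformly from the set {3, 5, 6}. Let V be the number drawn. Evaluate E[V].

E[V | stage 1] = (1+2+7+8)/4 = 9/2.
E[V | stage 2] = (2+9+10+12)/4 = 33/4.
E[V | stage 3] = (3+5+6)/3 = 14/3.
By the law of total expectation,
E[V] = (1/3)·(9/2) + (1/3)·(33/4) + (1/3)·(14/3) = 209/36.

209/36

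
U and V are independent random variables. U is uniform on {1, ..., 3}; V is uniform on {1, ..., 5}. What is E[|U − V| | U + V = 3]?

1

P(U + V = 3) = 2/15.
Summing |U−V|·P(x,y) over outcomes with U + V = 3 gives 2/15.
E[|U − V| | U + V = 3] = (2/15) / (2/15) = 1.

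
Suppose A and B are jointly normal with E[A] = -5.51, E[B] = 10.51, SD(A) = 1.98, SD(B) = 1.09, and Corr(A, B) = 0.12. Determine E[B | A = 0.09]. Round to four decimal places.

E[B | A=x] = μ_B + ρ(σ_B/σ_A)(x − μ_A) for jointly normal variables.
E[B | A=0.09] = 10.51 + (0.12)·(1.09/1.98)·(0.09 − (-5.51)) = 10.51 + (0.066061)·(5.6) = 10.8799.

10.8799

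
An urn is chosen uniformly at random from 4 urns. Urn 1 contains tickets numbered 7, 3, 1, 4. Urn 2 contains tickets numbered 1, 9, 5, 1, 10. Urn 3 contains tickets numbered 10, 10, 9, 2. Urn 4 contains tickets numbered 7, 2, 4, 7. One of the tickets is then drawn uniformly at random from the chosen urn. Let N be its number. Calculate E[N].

E[N | urn 1] = (7+3+1+4)/4 = 15/4.
E[N | urn 2] = (1+9+5+1+10)/5 = 26/5.
E[N | urn 3] = (10+10+9+2)/4 = 31/4.
E[N | urn 4] = (7+2+4+7)/4 = 5.
By the law of total expectation,
E[N] = (1/4)·(15/4) + (1/4)·(26/5) + (1/4)·(31/4) + (1/4)·(5) = 217/40.

217/40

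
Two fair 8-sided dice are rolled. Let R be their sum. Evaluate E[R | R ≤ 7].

16/3

P(R ≤ 7) = 21/64.
Σ over the event: 2·1/64 + 3·1/32 + 4·3/64 + 5·1/16 + 6·5/64 + 7·3/32 = 7/4.
E[R | R ≤ 7] = (7/4) / (21/64) = 16/3.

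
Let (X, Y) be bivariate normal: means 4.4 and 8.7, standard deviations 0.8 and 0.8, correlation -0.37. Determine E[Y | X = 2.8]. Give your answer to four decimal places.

9.2920

E[Y | X=x] = μ_Y + ρ(σ_Y/σ_X)(x − μ_X) for jointly normal variables.
E[Y | X=2.8] = 8.7 + (-0.37)·(0.8/0.8)·(2.8 − (4.4)) = 8.7 + (-0.37)·(-1.6) = 9.2920.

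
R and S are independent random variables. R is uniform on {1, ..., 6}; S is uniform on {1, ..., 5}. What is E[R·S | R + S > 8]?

Outcomes with R + S > 8: (4,5), (5,4), (5,5), (6,3), (6,4), (6,5), each with probability 1/30.
E[R·S | R + S > 8] = (20 + 20 + 25 + 18 + 24 + 30) / 6 = 137/6.

137/6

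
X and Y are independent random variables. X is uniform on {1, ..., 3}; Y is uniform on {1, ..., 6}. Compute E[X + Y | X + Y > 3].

91/15

P(X + Y > 3) = 5/6.
Summing (X+Y)·P(x,y) over outcomes with X + Y > 3 gives 91/18.
E[X + Y | X + Y > 3] = (91/18) / (5/6) = 91/15.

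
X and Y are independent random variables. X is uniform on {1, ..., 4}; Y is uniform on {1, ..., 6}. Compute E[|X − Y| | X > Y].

5/3

Outcomes with X > Y: (2,1), (3,1), (3,2), (4,1), (4,2), (4,3), each with probability 1/24.
E[|X − Y| | X > Y] = (1 + 2 + 1 + 3 + 2 + 1) / 6 = 5/3.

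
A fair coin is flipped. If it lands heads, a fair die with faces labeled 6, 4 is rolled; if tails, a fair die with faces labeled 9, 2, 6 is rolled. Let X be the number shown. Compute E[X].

16/3

E[X | heads] = (6+4)/2 = 5.
E[X | tails] = (9+2+6)/3 = 17/3.
E[X] = (1/2)·(5) + (1/2)·(17/3) = 16/3.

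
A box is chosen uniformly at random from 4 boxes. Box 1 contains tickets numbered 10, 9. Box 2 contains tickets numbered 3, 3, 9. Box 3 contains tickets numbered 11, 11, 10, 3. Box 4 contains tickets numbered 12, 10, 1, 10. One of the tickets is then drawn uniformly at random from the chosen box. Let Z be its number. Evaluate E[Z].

E[Z | box 1] = (10+9)/2 = 19/2.
E[Z | box 2] = (3+3+9)/3 = 5.
E[Z | box 3] = (11+11+10+3)/4 = 35/4.
E[Z | box 4] = (12+10+1+10)/4 = 33/4.
E[Z] = (1/4)·(19/2) + (1/4)·(5) + (1/4)·(35/4) + (1/4)·(33/4) = 63/8.

63/8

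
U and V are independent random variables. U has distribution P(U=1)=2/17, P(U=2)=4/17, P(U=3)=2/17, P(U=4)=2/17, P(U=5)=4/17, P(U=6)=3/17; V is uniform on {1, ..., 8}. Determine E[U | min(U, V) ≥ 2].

4

P(min(U, V) ≥ 2) = 105/136.
Summing U·P(x,y) over outcomes with min(U, V) ≥ 2 gives 105/34.
E[U | min(U, V) ≥ 2] = (105/34) / (105/136) = 4.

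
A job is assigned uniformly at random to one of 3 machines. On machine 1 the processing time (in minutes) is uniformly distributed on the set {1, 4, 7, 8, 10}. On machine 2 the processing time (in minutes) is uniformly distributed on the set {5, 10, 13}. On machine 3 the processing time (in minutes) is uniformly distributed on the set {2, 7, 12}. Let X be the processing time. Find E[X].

67/9

E[X | machine 1] = (1+4+7+8+10)/5 = 6.
E[X | machine 2] = (5+10+13)/3 = 28/3.
E[X | machine 3] = (2+7+12)/3 = 7.
E[X] = (1/3)·(6) + (1/3)·(28/3) + (1/3)·(7) = 67/9.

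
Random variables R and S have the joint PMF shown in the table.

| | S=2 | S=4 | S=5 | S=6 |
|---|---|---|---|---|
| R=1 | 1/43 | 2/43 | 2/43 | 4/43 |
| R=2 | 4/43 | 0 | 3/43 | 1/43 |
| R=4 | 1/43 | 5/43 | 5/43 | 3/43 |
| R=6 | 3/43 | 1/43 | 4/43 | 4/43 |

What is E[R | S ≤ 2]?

31/9

P(S ≤ 2) = 9/43.
Σ R·P over the event = 1·(1/43) + 2·(4/43) + 4·(1/43) + 6·(3/43) = 31/43.
E[R | S ≤ 2] = (31/43) / (9/43) = 31/9.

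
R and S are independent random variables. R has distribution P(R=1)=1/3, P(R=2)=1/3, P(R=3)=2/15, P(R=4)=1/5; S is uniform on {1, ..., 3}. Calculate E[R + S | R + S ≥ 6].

P(R + S ≥ 6) = 8/45.
Summing (R+S)·P(x,y) over outcomes with R + S ≥ 6 gives 17/15.
E[R + S | R + S ≥ 6] = (17/15) / (8/45) = 51/8.

51/8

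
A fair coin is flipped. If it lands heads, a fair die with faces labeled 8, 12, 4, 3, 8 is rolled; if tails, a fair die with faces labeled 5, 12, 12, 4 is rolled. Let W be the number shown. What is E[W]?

61/8

E[W | heads] = (8+12+4+3+8)/5 = 7.
E[W | tails] = (5+12+12+4)/4 = 33/4.
E[W] = (1/2)·(7) + (1/2)·(33/4) = 61/8.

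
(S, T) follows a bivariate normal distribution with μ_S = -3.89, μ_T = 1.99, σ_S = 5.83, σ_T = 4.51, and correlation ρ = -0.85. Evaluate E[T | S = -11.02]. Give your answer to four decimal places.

6.6783

E[T | S=x] = μ_T + ρ(σ_T/σ_S)(x − μ_S) for jointly normal variables.
E[T | S=-11.02] = 1.99 + (-0.85)·(4.51/5.83)·(-11.02 − (-3.89)) = 1.99 + (-0.65755)·(-7.13) = 6.6783.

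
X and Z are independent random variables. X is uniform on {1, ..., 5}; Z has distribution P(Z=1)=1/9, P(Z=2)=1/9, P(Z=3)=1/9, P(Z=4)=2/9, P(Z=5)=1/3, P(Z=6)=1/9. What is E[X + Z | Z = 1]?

4

P(Z = 1) = 1/9.
Summing (X+Z)·P(x,y) over outcomes with Z = 1 gives 4/9.
E[X + Z | Z = 1] = (4/9) / (1/9) = 4.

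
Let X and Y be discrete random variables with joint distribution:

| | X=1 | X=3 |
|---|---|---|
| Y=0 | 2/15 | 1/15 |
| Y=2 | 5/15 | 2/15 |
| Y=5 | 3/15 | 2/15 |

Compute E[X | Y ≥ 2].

P(Y ≥ 2) = 4/5.
Σ X·P over the event = 1·(5/15) + 1·(3/15) + 3·(2/15) + 3·(2/15) = 4/3.
E[X | Y ≥ 2] = (4/3) / (4/5) = 5/3.

5/3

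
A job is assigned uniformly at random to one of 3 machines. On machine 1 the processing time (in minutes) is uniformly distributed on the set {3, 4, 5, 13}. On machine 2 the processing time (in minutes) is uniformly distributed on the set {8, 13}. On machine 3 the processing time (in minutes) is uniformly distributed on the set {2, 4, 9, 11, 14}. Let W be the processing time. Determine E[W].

E[W | machine 1] = (3+4+5+13)/4 = 25/4.
E[W | machine 2] = (8+13)/2 = 21/2.
E[W | machine 3] = (2+4+9+11+14)/5 = 8.
E[W] = (1/3)·(25/4) + (1/3)·(21/2) + (1/3)·(8) = 33/4.

33/4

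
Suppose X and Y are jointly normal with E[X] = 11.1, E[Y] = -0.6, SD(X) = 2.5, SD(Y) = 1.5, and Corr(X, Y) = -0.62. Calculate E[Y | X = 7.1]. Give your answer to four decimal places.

0.8880

The regression of Y on X has slope ρ·σ_Y/σ_X and passes through (μ_X, μ_Y).
E[Y | X=7.1] = -0.6 + (-0.62)·(1.5/2.5)·(7.1 − (11.1)) = -0.6 + (-0.372)·(-4) = 0.8880.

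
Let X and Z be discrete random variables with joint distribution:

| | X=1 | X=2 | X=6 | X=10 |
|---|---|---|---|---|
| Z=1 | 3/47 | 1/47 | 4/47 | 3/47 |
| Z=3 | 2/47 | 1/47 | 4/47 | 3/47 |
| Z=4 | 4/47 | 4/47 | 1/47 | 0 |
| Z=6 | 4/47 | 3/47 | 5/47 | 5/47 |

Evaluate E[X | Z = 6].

P(Z = 6) = 17/47.
Σ X·P over the event = 1·(4/47) + 2·(3/47) + 6·(5/47) + 10·(5/47) = 90/47.
E[X | Z = 6] = (90/47) / (17/47) = 90/17.

90/17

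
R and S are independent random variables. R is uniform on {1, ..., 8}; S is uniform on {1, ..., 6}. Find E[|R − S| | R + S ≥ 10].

12/5

P(R + S ≥ 10) = 5/16.
Summing |R−S|·P(x,y) over outcomes with R + S ≥ 10 gives 3/4.
E[|R − S| | R + S ≥ 10] = (3/4) / (5/16) = 12/5.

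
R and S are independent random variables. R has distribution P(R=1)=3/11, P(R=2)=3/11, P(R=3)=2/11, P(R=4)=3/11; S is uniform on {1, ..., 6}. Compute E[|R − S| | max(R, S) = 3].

5/4

P(max(R, S) = 3) = 2/11.
Summing |R−S|·P(x,y) over outcomes with max(R, S) = 3 gives 5/22.
E[|R − S| | max(R, S) = 3] = (5/22) / (2/11) = 5/4.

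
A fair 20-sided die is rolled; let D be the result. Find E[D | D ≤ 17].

P(D ≤ 17) = 17/20.
E[D | D ≤ 17] = (153/20) / (17/20) = 9.

9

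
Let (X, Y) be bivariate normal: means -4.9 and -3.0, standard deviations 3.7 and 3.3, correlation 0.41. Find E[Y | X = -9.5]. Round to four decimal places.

-4.6821

For a bivariate normal, E[Y | X=x] = μ_Y + ρ·(σ_Y/σ_X)·(x − μ_X).
E[Y | X=-9.5] = -3.0 + (0.41)·(3.3/3.7)·(-9.5 − (-4.9)) = -3.0 + (0.36568)·(-4.6) = -4.6821.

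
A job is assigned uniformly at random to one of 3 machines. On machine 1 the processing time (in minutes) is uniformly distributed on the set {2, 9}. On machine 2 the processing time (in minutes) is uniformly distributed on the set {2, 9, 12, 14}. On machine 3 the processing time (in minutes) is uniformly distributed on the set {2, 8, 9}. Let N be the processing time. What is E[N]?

253/36

E[N | machine 1] = (2+9)/2 = 11/2.
E[N | machine 2] = (2+9+12+14)/4 = 37/4.
E[N | machine 3] = (2+8+9)/3 = 19/3.
E[N] = (1/3)·(11/2) + (1/3)·(37/4) + (1/3)·(19/3) = 253/36.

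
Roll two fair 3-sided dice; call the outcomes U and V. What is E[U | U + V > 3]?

P(U + V > 3) = 2/3.
Summing U·P(x,y) over outcomes with U + V > 3 gives 14/9.
E[U | U + V > 3] = (14/9) / (2/3) = 7/3.

7/3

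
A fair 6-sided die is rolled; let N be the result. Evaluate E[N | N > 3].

Given N > 3, N is equally likely to be any of {4, 5, 6}.
E[N | N > 3] = (4 + 5 + 6) / 3 = 5.

5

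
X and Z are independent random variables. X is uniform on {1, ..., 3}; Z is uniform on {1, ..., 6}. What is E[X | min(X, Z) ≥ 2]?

Outcomes with min(X, Z) ≥ 2: (2,2), (2,3), (2,4), (2,5), (2,6), (3,2), (3,3), (3,4), (3,5), (3,6), each with probability 1/18.
E[X | min(X, Z) ≥ 2] = (2 + 2 + 2 + 2 + 2 + 3 + 3 + 3 + 3 + 3) / 10 = 5/2.

5/2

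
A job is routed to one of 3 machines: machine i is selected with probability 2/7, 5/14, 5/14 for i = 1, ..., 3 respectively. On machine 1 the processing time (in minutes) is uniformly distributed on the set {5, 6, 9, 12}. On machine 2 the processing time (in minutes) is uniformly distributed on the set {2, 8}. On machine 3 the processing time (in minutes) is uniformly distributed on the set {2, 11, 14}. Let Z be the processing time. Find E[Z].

E[Z | machine 1] = (5+6+9+12)/4 = 8.
E[Z | machine 2] = (2+8)/2 = 5.
E[Z | machine 3] = (2+11+14)/3 = 9.
By the law of total expectation,
E[Z] = (2/7)·(8) + (5/14)·(5) + (5/14)·(9) = 51/7.

51/7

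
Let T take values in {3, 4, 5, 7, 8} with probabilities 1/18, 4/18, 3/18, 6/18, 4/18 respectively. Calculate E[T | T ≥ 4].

P(T ≥ 4) = 17/18.
Σ over the event: 4·2/9 + 5·1/6 + 7·1/3 + 8·2/9 = 35/6.
E[T | T ≥ 4] = (35/6) / (17/18) = 105/17.

105/17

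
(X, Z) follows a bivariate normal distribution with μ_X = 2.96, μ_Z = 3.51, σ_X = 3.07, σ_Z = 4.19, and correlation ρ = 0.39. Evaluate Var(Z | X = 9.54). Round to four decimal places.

14.8858

Var(Z | X=x) = (1 − ρ²)·σ_Z².
Var(Z | X=9.54) = (4.19)²·(1 − (0.39)²) = 17.5561·0.8479 = 14.8858.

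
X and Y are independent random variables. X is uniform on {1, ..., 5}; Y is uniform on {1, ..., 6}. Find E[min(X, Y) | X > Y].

2

Outcomes with X > Y: (2,1), (3,1), (3,2), (4,1), (4,2), (4,3), (5,1), (5,2), (5,3), (5,4), each with probability 1/30.
E[min(X, Y) | X > Y] = (1 + 1 + 2 + 1 + 2 + 3 + 1 + 2 + 3 + 4) / 10 = 2.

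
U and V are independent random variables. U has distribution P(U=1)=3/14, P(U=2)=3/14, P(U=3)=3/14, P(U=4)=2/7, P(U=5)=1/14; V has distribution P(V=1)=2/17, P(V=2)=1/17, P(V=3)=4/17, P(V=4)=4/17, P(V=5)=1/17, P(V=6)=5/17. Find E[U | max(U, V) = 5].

94/25

P(max(U, V) = 5) = 25/238.
Summing U·P(x,y) over outcomes with max(U, V) = 5 gives 47/119.
E[U | max(U, V) = 5] = (47/119) / (25/238) = 94/25.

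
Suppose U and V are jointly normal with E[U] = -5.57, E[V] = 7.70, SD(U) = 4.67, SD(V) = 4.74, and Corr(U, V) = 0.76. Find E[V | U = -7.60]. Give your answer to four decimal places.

6.1341

The regression of V on U has slope ρ·σ_V/σ_U and passes through (μ_U, μ_V).
E[V | U=-7.60] = 7.70 + (0.76)·(4.74/4.67)·(-7.60 − (-5.57)) = 7.70 + (0.77139)·(-2.03) = 6.1341.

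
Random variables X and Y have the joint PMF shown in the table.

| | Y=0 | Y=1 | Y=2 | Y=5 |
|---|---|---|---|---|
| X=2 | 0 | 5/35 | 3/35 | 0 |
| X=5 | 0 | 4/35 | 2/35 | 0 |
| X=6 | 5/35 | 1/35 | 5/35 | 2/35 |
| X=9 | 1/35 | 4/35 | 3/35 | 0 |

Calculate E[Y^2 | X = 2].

17/8

P(X = 2) = 8/35.
Σ Y^2·P over the event = 1·(5/35) + 4·(3/35) = 17/35.
E[Y^2 | X = 2] = (17/35) / (8/35) = 17/8.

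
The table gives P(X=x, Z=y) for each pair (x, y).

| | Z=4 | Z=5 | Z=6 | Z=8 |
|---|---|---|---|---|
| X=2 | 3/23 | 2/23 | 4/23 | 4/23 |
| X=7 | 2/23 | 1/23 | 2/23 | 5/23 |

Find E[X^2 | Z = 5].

P(Z = 5) = 3/23.
Σ X^2·P over the event = 4·(2/23) + 49·(1/23) = 57/23.
E[X^2 | Z = 5] = (57/23) / (3/23) = 19.

19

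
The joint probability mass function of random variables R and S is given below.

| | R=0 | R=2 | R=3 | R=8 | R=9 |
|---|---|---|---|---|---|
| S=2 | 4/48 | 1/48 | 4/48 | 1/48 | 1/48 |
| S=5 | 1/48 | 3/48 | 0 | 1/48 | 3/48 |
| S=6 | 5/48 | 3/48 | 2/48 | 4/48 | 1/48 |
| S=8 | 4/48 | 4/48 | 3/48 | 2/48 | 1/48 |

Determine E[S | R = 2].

P(R = 2) = 11/48.
Σ S·P over the event = 2·(1/48) + 5·(3/48) + 6·(3/48) + 8·(4/48) = 67/48.
E[S | R = 2] = (67/48) / (11/48) = 67/11.

67/11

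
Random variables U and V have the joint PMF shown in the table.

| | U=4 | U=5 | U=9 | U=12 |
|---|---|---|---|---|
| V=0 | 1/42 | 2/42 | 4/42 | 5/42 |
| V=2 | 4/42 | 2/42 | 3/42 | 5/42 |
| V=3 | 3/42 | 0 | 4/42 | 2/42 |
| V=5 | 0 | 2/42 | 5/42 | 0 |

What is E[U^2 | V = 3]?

220/3

P(V = 3) = 3/14.
Summing U^2·P(U=x,V=y) over the conditioning event gives 110/7.
E[U^2 | V = 3] = (110/7) / (3/14) = 220/3.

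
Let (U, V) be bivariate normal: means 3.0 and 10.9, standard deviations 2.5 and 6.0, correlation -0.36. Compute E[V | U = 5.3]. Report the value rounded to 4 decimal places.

The regression of V on U has slope ρ·σ_V/σ_U and passes through (μ_U, μ_V).
E[V | U=5.3] = 10.9 + (-0.36)·(6.0/2.5)·(5.3 − (3.0)) = 10.9 + (-0.864)·(2.3) = 8.9128.

8.9128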